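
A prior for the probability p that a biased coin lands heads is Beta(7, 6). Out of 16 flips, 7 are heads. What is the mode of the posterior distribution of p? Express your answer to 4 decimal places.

Prior: Beta(7, 6).
Data: 7 successes in 16 trials. The binomial likelihood contributes p^7(1−p)^9, so the posterior is Beta(7+7, 6+9) = Beta(14, 15).
For Beta(a, b) with a, b > 1 the mode is (a−1)/(a+b−2) = 13/27 ≈ 0.4815.

p̂_MAP = 0.4815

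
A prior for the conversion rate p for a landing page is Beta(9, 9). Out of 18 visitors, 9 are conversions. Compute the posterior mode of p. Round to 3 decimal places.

Prior: Beta(9, 9).
Data: 9 successes in 18 trials. The binomial likelihood contributes p^9(1−p)^9, so the posterior is Beta(9+9, 9+9) = Beta(18, 18).
For Beta(a, b) with a, b > 1 the mode is (a−1)/(a+b−2) = 17/34 ≈ 0.500.

p̂_MAP = 0.500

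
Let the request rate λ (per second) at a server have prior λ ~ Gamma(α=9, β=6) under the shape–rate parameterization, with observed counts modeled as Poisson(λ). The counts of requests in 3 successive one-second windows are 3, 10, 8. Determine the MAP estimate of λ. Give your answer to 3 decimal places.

λ̂_MAP = 3.222

Σxᵢ = 3+10+8 = 21, with n = 3.
Posterior ∝ λ^8e^(−6λ) · λ^21e^(−3λ) = λ^29e^(−9λ), i.e. Gamma(shape=30, rate=9).
The mode of a Gamma(a, b) with a ≥ 1 (shape–rate) is (a−1)/b = 29/9 ≈ 3.222.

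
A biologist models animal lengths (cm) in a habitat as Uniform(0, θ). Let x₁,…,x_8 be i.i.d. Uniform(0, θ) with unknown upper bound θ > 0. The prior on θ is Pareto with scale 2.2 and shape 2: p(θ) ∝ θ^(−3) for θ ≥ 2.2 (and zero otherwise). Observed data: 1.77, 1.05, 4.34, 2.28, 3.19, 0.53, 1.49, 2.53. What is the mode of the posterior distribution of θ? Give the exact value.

The Uniform(0, θ) likelihood is θ^(−n) for θ ≥ max(xᵢ), zero otherwise. Here max(xᵢ) = 4.34.
Posterior ∝ θ^(−3) · θ^(−8) = θ^(−11) on θ ≥ max(2.2, 4.34) = 4.34.
This density is strictly decreasing in θ, so the posterior mode lies at the lower boundary of the support.

θ̂_MAP = 4.34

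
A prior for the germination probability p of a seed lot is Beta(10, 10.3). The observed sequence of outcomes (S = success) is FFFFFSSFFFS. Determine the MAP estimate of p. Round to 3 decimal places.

p̂_MAP = 0.410

Prior: Beta(10, 10.3).
Data: 3 successes in 11 trials (from the sequence). The binomial likelihood contributes p^3(1−p)^8, so the posterior is Beta(10+3, 10.3+8) = Beta(13, 18.3).
For Beta(a, b) with a, b > 1 the mode is (a−1)/(a+b−2) = 12/29.3 ≈ 0.410.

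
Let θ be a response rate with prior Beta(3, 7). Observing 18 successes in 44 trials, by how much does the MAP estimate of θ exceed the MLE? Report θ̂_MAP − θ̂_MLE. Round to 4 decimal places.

MAP − MLE = -0.0245

Posterior is Beta(21, 33); MAP = (21−1)/(54−2) = 20/52 ≈ 0.38462.
MLE ignores the prior: θ̂_MLE = k/n = 18/44 ≈ 0.40909.
Difference = 20/52 − 18/44 = -7/286 ≈ -0.0245.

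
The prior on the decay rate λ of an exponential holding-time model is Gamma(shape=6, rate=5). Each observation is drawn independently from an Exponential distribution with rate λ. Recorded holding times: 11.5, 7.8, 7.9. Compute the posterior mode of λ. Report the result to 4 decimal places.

The Exponential(rate=λ) likelihood is ∝ λ^n e^(−λΣtᵢ). Here n = 3 and Σtᵢ = 11.5 + 7.8 + 7.9 = 27.2.
Posterior ∝ λ^5e^(−5λ) · λ^3e^(−27.2λ) = λ^8e^(−32.2λ), i.e. Gamma(9, 32.2).
Mode = (a−1)/b = 8/32.2 ≈ 0.2484.

λ̂_MAP = 0.2484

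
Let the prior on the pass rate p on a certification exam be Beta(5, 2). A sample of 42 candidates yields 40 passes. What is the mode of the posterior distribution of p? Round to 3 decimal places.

Prior: Beta(5, 2).
Data: 40 successes in 42 trials. The binomial likelihood contributes p^40(1−p)^2, so the posterior is Beta(5+40, 2+2) = Beta(45, 4).
For Beta(a, b) with a, b > 1 the mode is (a−1)/(a+b−2) = 44/47 ≈ 0.936.

p̂_MAP = 0.936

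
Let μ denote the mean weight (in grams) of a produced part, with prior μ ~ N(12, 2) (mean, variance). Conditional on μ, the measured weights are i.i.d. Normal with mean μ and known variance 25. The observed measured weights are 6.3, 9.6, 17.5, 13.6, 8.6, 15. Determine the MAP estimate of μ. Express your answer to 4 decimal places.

μ̂_MAP = 11.9243

n = 6; x̄ = (6.3 + 9.6 + 17.5 + 13.6 + 8.6 + 15)/6 = 70.6/6 = 353/30 ≈ 11.7667.
For a Normal prior and Normal likelihood with known variance, the posterior is Normal; its mode equals its mean, the precision-weighted average.
Prior precision 1/σ₀² = 1/2 = 0.5; data precision n/σ² = 6/25 = 0.24.
μ̂ = (0.5·12 + 0.24·(353/30)) / (0.5 + 0.24) = 8.824/0.74 = 2206/185 ≈ 11.9243.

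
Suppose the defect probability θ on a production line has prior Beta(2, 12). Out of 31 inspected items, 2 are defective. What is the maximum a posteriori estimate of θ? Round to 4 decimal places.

Prior: Beta(2, 12).
Data: 2 successes in 31 trials. The binomial likelihood contributes θ^2(1−θ)^29, so the posterior is Beta(2+2, 12+29) = Beta(4, 41).
For Beta(a, b) with a, b > 1 the mode is (a−1)/(a+b−2) = 3/43 ≈ 0.0698.

θ̂_MAP = 0.0698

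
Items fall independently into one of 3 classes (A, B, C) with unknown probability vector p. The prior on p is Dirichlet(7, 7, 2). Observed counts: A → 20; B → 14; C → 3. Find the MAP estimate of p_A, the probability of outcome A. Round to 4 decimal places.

MAP estimate of p_A = 0.5200

The posterior is Dirichlet(αᵢ + nᵢ) = Dirichlet(27, 21, 5).
For a Dirichlet(a₁,…,a_K) with all aᵢ > 1, the mode has j-th component (aⱼ − 1)/(Σaᵢ − K).
Here Σaᵢ = 53 and K = 3, so p_A = (27 − 1)/(53 − 3) = 26/50 ≈ 0.5200.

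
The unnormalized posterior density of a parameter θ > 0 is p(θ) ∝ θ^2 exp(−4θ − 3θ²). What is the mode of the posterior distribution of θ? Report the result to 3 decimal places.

ℓ'(θ) = 2/θ − 4 − 6θ. Setting this to zero and multiplying by θ: 6θ² + 4θ − 2 = 0.
θ = (−4 + √(4² + 4·6·2)) / (2·6) = (−4 + √64) / 12 = (−4 + 8)/12 = 1/3.
ℓ''(θ) = −2/θ² − 6 < 0, confirming a maximum.

θ̂_MAP = 0.333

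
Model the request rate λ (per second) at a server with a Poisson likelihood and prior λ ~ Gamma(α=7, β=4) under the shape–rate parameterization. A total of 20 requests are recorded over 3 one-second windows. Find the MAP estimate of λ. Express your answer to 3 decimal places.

Σxᵢ = 20, n = 3.
Posterior ∝ λ^6e^(−4λ) · λ^20e^(−3λ) = λ^26e^(−7λ), i.e. Gamma(shape=27, rate=7).
The mode of a Gamma(a, b) with a ≥ 1 (shape–rate) is (a−1)/b = 26/7 ≈ 3.714.

λ̂_MAP = 3.714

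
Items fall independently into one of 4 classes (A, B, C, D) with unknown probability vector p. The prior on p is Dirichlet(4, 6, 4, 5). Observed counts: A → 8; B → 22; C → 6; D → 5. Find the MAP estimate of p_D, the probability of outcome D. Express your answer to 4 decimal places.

MAP estimate of p_D = 0.1607

The posterior is Dirichlet(αᵢ + nᵢ) = Dirichlet(12, 28, 10, 10).
For a Dirichlet(a₁,…,a_K) with all aᵢ > 1, the mode has j-th component (aⱼ − 1)/(Σaᵢ − K).
Here Σaᵢ = 60 and K = 4, so p_D = (10 − 1)/(60 − 4) = 9/56 ≈ 0.1607.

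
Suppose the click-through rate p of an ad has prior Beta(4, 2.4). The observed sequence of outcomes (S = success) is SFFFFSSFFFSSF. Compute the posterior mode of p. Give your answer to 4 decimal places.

p̂_MAP = 0.4598

Prior: Beta(4, 2.4).
Data: 5 successes in 13 trials (from the sequence). The binomial likelihood contributes p^5(1−p)^8, so the posterior is Beta(4+5, 2.4+8) = Beta(9, 10.4).
For Beta(a, b) with a, b > 1 the mode is (a−1)/(a+b−2) = 8/17.4 ≈ 0.4598.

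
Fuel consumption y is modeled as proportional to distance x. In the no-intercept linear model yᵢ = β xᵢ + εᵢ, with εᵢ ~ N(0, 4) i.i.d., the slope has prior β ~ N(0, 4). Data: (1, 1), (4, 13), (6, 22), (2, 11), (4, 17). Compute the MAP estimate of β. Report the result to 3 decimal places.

β̂_MAP = 3.716

log p(β | y) = −Σ(yᵢ − βxᵢ)²/(2·4) − β²/(2·4) + const.
Setting the derivative to zero: Σxᵢ(yᵢ − βxᵢ)/4 − β/4 = 0, so β = Σxᵢyᵢ / (Σxᵢ² + σ²/τ²).
Σxᵢyᵢ = 1·1 + 4·13 + 6·22 + 2·11 + 4·17 = 275; Σxᵢ² = 73; σ²/τ² = 1.
β̂_MAP = 275 / (73 + 1) = 275/74 ≈ 3.716.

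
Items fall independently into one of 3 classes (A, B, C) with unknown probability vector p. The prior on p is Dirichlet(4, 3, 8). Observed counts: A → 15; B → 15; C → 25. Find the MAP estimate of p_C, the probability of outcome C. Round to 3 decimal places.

MAP estimate of p_C = 0.478

The posterior is Dirichlet(αᵢ + nᵢ) = Dirichlet(19, 18, 33).
For a Dirichlet(a₁,…,a_K) with all aᵢ > 1, the mode has j-th component (aⱼ − 1)/(Σaᵢ − K).
Here Σaᵢ = 70 and K = 3, so p_C = (33 − 1)/(70 − 3) = 32/67 ≈ 0.478.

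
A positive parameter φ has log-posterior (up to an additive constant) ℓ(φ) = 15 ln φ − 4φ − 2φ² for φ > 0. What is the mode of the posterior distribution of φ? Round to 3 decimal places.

ℓ'(φ) = 15/φ − 4 − 4φ. Setting this to zero and multiplying by φ: 4φ² + 4φ − 15 = 0.
φ = (−4 + √(4² + 4·4·15)) / (2·4) = (−4 + √256) / 8 = (−4 + 16)/8 = 3/2.
ℓ''(φ) = −15/φ² − 4 < 0, confirming a maximum.

φ̂_MAP = 1.500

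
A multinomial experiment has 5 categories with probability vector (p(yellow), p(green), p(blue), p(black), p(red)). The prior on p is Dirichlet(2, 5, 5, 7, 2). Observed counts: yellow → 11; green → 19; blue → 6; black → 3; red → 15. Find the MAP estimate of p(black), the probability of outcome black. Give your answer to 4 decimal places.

The posterior is Dirichlet(αᵢ + nᵢ) = Dirichlet(13, 24, 11, 10, 17).
For a Dirichlet(a₁,…,a_K) with all aᵢ > 1, the mode has j-th component (aⱼ − 1)/(Σaᵢ − K).
Here Σaᵢ = 75 and K = 5, so p(black) = (10 − 1)/(75 − 5) = 9/70 ≈ 0.1286.

MAP estimate of p(black) = 0.1286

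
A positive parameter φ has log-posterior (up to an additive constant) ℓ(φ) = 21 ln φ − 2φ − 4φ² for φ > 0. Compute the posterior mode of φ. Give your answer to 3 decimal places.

φ̂_MAP = 1.500

ℓ'(φ) = 21/φ − 2 − 8φ. Setting this to zero and multiplying by φ: 8φ² + 2φ − 21 = 0.
φ = (−2 + √(2² + 4·8·21)) / (2·8) = (−2 + √676) / 16 = (−2 + 26)/16 = 3/2.
ℓ''(φ) = −21/φ² − 8 < 0, confirming a maximum.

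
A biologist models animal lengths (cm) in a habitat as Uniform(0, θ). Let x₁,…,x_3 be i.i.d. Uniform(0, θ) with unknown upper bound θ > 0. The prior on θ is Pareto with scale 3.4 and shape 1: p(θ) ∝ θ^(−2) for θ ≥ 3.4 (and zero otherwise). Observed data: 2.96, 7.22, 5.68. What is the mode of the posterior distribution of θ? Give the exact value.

θ̂_MAP = 7.22

The Uniform(0, θ) likelihood is θ^(−n) for θ ≥ max(xᵢ), zero otherwise. Here max(xᵢ) = 7.22.
Posterior ∝ θ^(−2) · θ^(−3) = θ^(−5) on θ ≥ max(3.4, 7.22) = 7.22.
This density is strictly decreasing in θ, so the posterior mode lies at the lower boundary of the support.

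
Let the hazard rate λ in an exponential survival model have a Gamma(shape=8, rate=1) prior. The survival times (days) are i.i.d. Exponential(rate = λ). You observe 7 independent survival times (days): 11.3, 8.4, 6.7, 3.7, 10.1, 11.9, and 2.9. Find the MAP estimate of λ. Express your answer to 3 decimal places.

The Exponential(rate=λ) likelihood is ∝ λ^n e^(−λΣtᵢ). Here n = 7 and Σtᵢ = 11.3 + 8.4 + 6.7 + 3.7 + 10.1 + 11.9 + 2.9 = 55.
Posterior ∝ λ^7e^(−1λ) · λ^7e^(−55λ) = λ^14e^(−56λ), i.e. Gamma(15, 56).
Mode = (a−1)/b = 14/56 ≈ 0.250.

λ̂_MAP = 0.250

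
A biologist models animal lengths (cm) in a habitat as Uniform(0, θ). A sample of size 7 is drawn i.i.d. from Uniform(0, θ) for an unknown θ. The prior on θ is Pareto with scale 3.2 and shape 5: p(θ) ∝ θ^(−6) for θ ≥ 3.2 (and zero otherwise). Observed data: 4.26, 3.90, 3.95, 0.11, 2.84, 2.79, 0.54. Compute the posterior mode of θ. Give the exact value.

θ̂_MAP = 4.26

The Uniform(0, θ) likelihood is θ^(−n) for θ ≥ max(xᵢ), zero otherwise. Here max(xᵢ) = 4.26.
Posterior ∝ θ^(−6) · θ^(−7) = θ^(−13) on θ ≥ max(3.2, 4.26) = 4.26.
This density is strictly decreasing in θ, so the posterior mode lies at the lower boundary of the support.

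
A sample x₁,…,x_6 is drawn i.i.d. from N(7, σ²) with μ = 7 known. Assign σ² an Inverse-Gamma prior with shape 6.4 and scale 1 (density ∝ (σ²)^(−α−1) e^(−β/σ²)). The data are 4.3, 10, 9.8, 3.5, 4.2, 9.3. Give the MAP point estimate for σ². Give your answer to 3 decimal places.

Sum of squared deviations about the known mean: SS = (4.3−7)² + (10−7)² + (9.8−7)² + (3.5−7)² + (4.2−7)² + (9.3−7)² = 49.51.
The Normal likelihood contributes (σ²)^(−n/2) exp(−SS/(2σ²)), so the posterior is Inverse-Gamma(α + n/2, β + SS/2) = Inverse-Gamma(9.4, 25.755).
The mode of Inverse-Gamma(a, b) is b/(a+1) = 25.755/10.4 ≈ 2.476.

σ̂²_MAP = 2.476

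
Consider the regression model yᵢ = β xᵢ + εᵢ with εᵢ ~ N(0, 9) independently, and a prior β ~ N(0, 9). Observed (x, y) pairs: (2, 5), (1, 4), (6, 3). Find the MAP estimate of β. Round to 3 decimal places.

β̂_MAP = 0.762

log p(β | y) = −Σ(yᵢ − βxᵢ)²/(2·9) − β²/(2·9) + const.
Setting the derivative to zero: Σxᵢ(yᵢ − βxᵢ)/9 − β/9 = 0, so β = Σxᵢyᵢ / (Σxᵢ² + σ²/τ²).
Σxᵢyᵢ = 2·5 + 1·4 + 6·3 = 32; Σxᵢ² = 41; σ²/τ² = 1.
β̂_MAP = 32 / (41 + 1) = 32/42 ≈ 0.762.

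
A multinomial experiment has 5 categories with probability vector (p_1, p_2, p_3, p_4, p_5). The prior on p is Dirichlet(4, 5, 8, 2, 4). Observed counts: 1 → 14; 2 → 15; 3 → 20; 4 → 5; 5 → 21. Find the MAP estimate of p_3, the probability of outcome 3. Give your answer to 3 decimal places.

The posterior is Dirichlet(αᵢ + nᵢ) = Dirichlet(18, 20, 28, 7, 25).
For a Dirichlet(a₁,…,a_K) with all aᵢ > 1, the mode has j-th component (aⱼ − 1)/(Σaᵢ − K).
Here Σaᵢ = 98 and K = 5, so p_3 = (28 − 1)/(98 − 5) = 27/93 ≈ 0.290.

MAP estimate: 0.290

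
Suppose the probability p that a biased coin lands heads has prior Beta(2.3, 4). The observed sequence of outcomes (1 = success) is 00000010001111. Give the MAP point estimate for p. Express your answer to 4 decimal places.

p̂_MAP = 0.3443

Prior: Beta(2.3, 4).
Data: 5 successes in 14 trials (from the sequence). The binomial likelihood contributes p^5(1−p)^9, so the posterior is Beta(2.3+5, 4+9) = Beta(7.3, 13).
For Beta(a, b) with a, b > 1 the mode is (a−1)/(a+b−2) = 6.3/18.3 ≈ 0.3443.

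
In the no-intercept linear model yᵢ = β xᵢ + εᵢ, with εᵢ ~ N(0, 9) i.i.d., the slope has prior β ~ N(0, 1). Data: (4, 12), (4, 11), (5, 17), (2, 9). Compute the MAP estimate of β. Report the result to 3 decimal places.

log p(β | y) = −Σ(yᵢ − βxᵢ)²/(2·9) − β²/(2·1) + const.
Setting the derivative to zero: Σxᵢ(yᵢ − βxᵢ)/9 − β/1 = 0, so β = Σxᵢyᵢ / (Σxᵢ² + σ²/τ²).
Σxᵢyᵢ = 4·12 + 4·11 + 5·17 + 2·9 = 195; Σxᵢ² = 61; σ²/τ² = 9.
β̂_MAP = 195 / (61 + 9) = 195/70 ≈ 2.786.

β̂_MAP = 2.786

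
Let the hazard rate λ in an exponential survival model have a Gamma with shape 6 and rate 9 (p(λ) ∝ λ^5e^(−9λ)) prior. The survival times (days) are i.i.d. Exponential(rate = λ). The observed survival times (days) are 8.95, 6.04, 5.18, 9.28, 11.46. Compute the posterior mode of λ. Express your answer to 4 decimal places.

λ̂_MAP = 0.2004

The Exponential(rate=λ) likelihood is ∝ λ^n e^(−λΣtᵢ). Here n = 5 and Σtᵢ = 8.95 + 6.04 + 5.18 + 9.28 + 11.46 = 40.91.
Posterior ∝ λ^5e^(−9λ) · λ^5e^(−40.91λ) = λ^10e^(−49.91λ), i.e. Gamma(11, 49.91).
Mode = (a−1)/b = 10/49.91 ≈ 0.2004.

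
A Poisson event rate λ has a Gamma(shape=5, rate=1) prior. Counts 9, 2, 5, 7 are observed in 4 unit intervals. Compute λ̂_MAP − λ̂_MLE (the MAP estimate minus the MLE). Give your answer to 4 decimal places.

Σxᵢ = 23. Posterior is Gamma(28, 5); MAP = (28−1)/5 = 27/5 ≈ 5.40000.
MLE = x̄ = 23/4 ≈ 5.75000.
Difference = 27/5 − 23/4 = -7/20 ≈ -0.3500.

MAP − MLE = -0.3500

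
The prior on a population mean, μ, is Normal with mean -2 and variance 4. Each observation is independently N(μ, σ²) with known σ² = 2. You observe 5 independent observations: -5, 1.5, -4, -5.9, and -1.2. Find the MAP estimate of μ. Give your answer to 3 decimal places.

μ̂_MAP = -2.836

n = 5; x̄ = ((-5) + 1.5 + (-4) + (-5.9) + (-1.2))/5 = -14.6/5 = -2.92.
For a Normal prior and Normal likelihood with known variance, the posterior is Normal; its mode equals its mean, the precision-weighted average.
Prior precision 1/σ₀² = 1/4 = 0.25; data precision n/σ² = 5/2 = 2.5.
μ̂ = (0.25·(-2) + 2.5·(-2.92)) / (0.25 + 2.5) = (-7.8)/2.75 = -156/55 ≈ -2.836.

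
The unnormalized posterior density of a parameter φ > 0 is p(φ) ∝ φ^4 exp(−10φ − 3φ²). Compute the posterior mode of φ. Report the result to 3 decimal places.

φ̂_MAP = 0.333

ℓ'(φ) = 4/φ − 10 − 6φ. Setting this to zero and multiplying by φ: 6φ² + 10φ − 4 = 0.
φ = (−10 + √(10² + 4·6·4)) / (2·6) = (−10 + √196) / 12 = (−10 + 14)/12 = 1/3.
ℓ''(φ) = −4/φ² − 6 < 0, confirming a maximum.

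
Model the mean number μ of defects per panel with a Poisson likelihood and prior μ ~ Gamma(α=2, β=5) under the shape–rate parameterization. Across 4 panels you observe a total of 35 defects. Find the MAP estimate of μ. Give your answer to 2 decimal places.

μ̂_MAP = 4.00

Σxᵢ = 35, n = 4.
Posterior ∝ μe^(−5μ) · μ^35e^(−4μ) = μ^36e^(−9μ), i.e. Gamma(shape=37, rate=9).
The mode of a Gamma(a, b) with a ≥ 1 (shape–rate) is (a−1)/b = 36/9 ≈ 4.00.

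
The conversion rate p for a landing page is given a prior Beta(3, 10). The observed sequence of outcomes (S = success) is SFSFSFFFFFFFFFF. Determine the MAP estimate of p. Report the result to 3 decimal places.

p̂_MAP = 0.192

Prior: Beta(3, 10).
Data: 3 successes in 15 trials (from the sequence). The binomial likelihood contributes p^3(1−p)^12, so the posterior is Beta(3+3, 10+12) = Beta(6, 22).
For Beta(a, b) with a, b > 1 the mode is (a−1)/(a+b−2) = 5/26 ≈ 0.192.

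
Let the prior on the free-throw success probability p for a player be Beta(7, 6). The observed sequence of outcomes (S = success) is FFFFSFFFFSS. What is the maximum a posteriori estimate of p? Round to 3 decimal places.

Prior: Beta(7, 6).
Data: 3 successes in 11 trials (from the sequence). The binomial likelihood contributes p^3(1−p)^8, so the posterior is Beta(7+3, 6+8) = Beta(10, 14).
For Beta(a, b) with a, b > 1 the mode is (a−1)/(a+b−2) = 9/22 ≈ 0.409.

p̂_MAP = 0.409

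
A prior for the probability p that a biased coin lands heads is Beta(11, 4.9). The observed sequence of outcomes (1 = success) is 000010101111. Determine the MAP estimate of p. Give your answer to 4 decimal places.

p̂_MAP = 0.6178

Prior: Beta(11, 4.9).
Data: 6 successes in 12 trials (from the sequence). The binomial likelihood contributes p^6(1−p)^6, so the posterior is Beta(11+6, 4.9+6) = Beta(17, 10.9).
For Beta(a, b) with a, b > 1 the mode is (a−1)/(a+b−2) = 16/25.9 ≈ 0.6178.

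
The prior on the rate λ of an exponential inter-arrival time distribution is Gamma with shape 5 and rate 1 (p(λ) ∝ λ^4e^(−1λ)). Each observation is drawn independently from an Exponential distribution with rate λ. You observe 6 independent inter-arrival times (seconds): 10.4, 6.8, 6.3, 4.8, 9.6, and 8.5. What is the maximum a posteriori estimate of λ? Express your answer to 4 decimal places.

λ̂_MAP = 0.2110

The Exponential(rate=λ) likelihood is ∝ λ^n e^(−λΣtᵢ). Here n = 6 and Σtᵢ = 10.4 + 6.8 + 6.3 + 4.8 + 9.6 + 8.5 = 46.4.
Posterior ∝ λ^4e^(−1λ) · λ^6e^(−46.4λ) = λ^10e^(−47.4λ), i.e. Gamma(11, 47.4).
Mode = (a−1)/b = 10/47.4 ≈ 0.2110.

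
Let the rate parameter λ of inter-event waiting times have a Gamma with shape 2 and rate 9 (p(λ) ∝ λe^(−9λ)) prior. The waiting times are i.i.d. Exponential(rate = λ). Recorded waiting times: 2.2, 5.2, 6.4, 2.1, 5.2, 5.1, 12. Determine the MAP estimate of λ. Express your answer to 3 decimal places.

λ̂_MAP = 0.169

The Exponential(rate=λ) likelihood is ∝ λ^n e^(−λΣtᵢ). Here n = 7 and Σtᵢ = 2.2 + 5.2 + 6.4 + 2.1 + 5.2 + 5.1 + 12 = 38.2.
Posterior ∝ λe^(−9λ) · λ^7e^(−38.2λ) = λ^8e^(−47.2λ), i.e. Gamma(9, 47.2).
Mode = (a−1)/b = 8/47.2 ≈ 0.169.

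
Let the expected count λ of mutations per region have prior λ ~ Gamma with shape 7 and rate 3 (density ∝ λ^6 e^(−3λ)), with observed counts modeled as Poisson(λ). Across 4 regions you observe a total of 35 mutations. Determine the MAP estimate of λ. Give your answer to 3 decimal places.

λ̂_MAP = 5.857

Σxᵢ = 35, n = 4.
Posterior ∝ λ^6e^(−3λ) · λ^35e^(−4λ) = λ^41e^(−7λ), i.e. Gamma(shape=42, rate=7).
The mode of a Gamma(a, b) with a ≥ 1 (shape–rate) is (a−1)/b = 41/7 ≈ 5.857.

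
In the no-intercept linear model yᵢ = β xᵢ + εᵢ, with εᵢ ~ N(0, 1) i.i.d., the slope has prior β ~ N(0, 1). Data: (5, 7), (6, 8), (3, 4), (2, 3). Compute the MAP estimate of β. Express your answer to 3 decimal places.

β̂_MAP = 1.347

log p(β | y) = −Σ(yᵢ − βxᵢ)²/(2·1) − β²/(2·1) + const.
Setting the derivative to zero: Σxᵢ(yᵢ − βxᵢ)/1 − β/1 = 0, so β = Σxᵢyᵢ / (Σxᵢ² + σ²/τ²).
Σxᵢyᵢ = 5·7 + 6·8 + 3·4 + 2·3 = 101; Σxᵢ² = 74; σ²/τ² = 1.
β̂_MAP = 101 / (74 + 1) = 101/75 ≈ 1.347.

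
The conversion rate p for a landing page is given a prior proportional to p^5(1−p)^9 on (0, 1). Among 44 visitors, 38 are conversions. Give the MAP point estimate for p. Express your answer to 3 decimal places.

The prior density ∝ p^5(1−p)^9 is the kernel of Beta(6, 10).
Data: 38 successes in 44 trials. The binomial likelihood contributes p^38(1−p)^6, so the posterior is Beta(6+38, 10+6) = Beta(44, 16).
For Beta(a, b) with a, b > 1 the mode is (a−1)/(a+b−2) = 43/58 ≈ 0.741.

p̂_MAP = 0.741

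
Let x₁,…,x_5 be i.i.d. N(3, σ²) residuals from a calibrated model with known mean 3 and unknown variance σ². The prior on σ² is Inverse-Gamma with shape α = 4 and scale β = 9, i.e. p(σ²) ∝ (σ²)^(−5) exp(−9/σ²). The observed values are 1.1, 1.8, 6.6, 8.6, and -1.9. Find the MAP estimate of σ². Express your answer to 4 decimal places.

σ̂²_MAP = 6.0920

Sum of squared deviations about the known mean: SS = (1.1−3)² + (1.8−3)² + (6.6−3)² + (8.6−3)² + (-1.9−3)² = 73.38.
The Normal likelihood contributes (σ²)^(−n/2) exp(−SS/(2σ²)), so the posterior is Inverse-Gamma(α + n/2, β + SS/2) = Inverse-Gamma(6.5, 45.69).
The mode of Inverse-Gamma(a, b) is b/(a+1) = 45.69/7.5 ≈ 6.0920.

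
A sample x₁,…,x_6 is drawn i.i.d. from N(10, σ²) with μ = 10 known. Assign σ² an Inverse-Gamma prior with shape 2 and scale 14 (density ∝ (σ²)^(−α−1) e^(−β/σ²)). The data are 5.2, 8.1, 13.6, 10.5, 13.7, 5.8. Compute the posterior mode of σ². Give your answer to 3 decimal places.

Sum of squared deviations about the known mean: SS = (5.2−10)² + (8.1−10)² + (13.6−10)² + (10.5−10)² + (13.7−10)² + (5.8−10)² = 71.19.
The Normal likelihood contributes (σ²)^(−n/2) exp(−SS/(2σ²)), so the posterior is Inverse-Gamma(α + n/2, β + SS/2) = Inverse-Gamma(5, 49.595).
The mode of Inverse-Gamma(a, b) is b/(a+1) = 49.595/6 ≈ 8.266.

σ̂²_MAP = 8.266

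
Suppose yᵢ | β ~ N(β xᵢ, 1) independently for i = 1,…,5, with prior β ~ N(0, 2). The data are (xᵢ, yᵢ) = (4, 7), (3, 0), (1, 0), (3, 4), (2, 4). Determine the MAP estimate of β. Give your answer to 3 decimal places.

log p(β | y) = −Σ(yᵢ − βxᵢ)²/(2·1) − β²/(2·2) + const.
Setting the derivative to zero: Σxᵢ(yᵢ − βxᵢ)/1 − β/2 = 0, so β = Σxᵢyᵢ / (Σxᵢ² + σ²/τ²).
Σxᵢyᵢ = 4·7 + 3·0 + 1·0 + 3·4 + 2·4 = 48; Σxᵢ² = 39; σ²/τ² = 0.5.
β̂_MAP = 48 / (39 + 0.5) = 48/39.5 ≈ 1.215.

β̂_MAP = 1.215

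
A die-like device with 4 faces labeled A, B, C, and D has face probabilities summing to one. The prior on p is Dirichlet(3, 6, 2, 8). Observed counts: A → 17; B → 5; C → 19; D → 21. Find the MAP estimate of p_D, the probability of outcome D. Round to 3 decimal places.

MAP estimate of p_D = 0.364

The posterior is Dirichlet(αᵢ + nᵢ) = Dirichlet(20, 11, 21, 29).
For a Dirichlet(a₁,…,a_K) with all aᵢ > 1, the mode has j-th component (aⱼ − 1)/(Σaᵢ − K).
Here Σaᵢ = 81 and K = 4, so p_D = (29 − 1)/(81 − 4) = 28/77 ≈ 0.364.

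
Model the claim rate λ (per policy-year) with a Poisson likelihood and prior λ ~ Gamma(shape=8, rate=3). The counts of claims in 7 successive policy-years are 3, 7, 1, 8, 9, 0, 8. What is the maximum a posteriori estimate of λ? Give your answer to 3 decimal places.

λ̂_MAP = 4.300

Σxᵢ = 3+7+1+8+9+0+8 = 36, with n = 7.
Posterior ∝ λ^7e^(−3λ) · λ^36e^(−7λ) = λ^43e^(−10λ), i.e. Gamma(shape=44, rate=10).
The mode of a Gamma(a, b) with a ≥ 1 (shape–rate) is (a−1)/b = 43/10 ≈ 4.300.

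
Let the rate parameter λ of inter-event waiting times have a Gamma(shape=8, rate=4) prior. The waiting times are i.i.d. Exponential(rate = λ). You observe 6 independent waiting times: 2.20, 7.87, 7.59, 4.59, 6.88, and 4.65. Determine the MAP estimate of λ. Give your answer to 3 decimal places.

The Exponential(rate=λ) likelihood is ∝ λ^n e^(−λΣtᵢ). Here n = 6 and Σtᵢ = 2.20 + 7.87 + 7.59 + 4.59 + 6.88 + 4.65 = 33.78.
Posterior ∝ λ^7e^(−4λ) · λ^6e^(−33.78λ) = λ^13e^(−37.78λ), i.e. Gamma(14, 37.78).
Mode = (a−1)/b = 13/37.78 ≈ 0.344.

λ̂_MAP = 0.344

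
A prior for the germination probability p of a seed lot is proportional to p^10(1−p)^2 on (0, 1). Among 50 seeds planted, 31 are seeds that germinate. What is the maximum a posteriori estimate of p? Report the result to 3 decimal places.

The prior density ∝ p^10(1−p)^2 is the kernel of Beta(11, 3).
Data: 31 successes in 50 trials. The binomial likelihood contributes p^31(1−p)^19, so the posterior is Beta(11+31, 3+19) = Beta(42, 22).
For Beta(a, b) with a, b > 1 the mode is (a−1)/(a+b−2) = 41/62 ≈ 0.661.

p̂_MAP = 0.661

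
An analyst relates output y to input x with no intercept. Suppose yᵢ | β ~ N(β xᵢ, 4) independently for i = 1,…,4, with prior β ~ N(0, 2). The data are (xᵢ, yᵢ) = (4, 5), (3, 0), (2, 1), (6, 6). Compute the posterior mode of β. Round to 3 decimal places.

β̂_MAP = 0.866

log p(β | y) = −Σ(yᵢ − βxᵢ)²/(2·4) − β²/(2·2) + const.
Setting the derivative to zero: Σxᵢ(yᵢ − βxᵢ)/4 − β/2 = 0, so β = Σxᵢyᵢ / (Σxᵢ² + σ²/τ²).
Σxᵢyᵢ = 4·5 + 3·0 + 2·1 + 6·6 = 58; Σxᵢ² = 65; σ²/τ² = 2.
β̂_MAP = 58 / (65 + 2) = 58/67 ≈ 0.866.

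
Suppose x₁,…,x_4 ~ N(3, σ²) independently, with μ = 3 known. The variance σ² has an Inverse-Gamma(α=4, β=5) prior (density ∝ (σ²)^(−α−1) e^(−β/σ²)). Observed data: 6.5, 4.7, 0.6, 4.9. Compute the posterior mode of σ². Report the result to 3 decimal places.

Sum of squared deviations about the known mean: SS = (6.5−3)² + (4.7−3)² + (0.6−3)² + (4.9−3)² = 24.51.
The Normal likelihood contributes (σ²)^(−n/2) exp(−SS/(2σ²)), so the posterior is Inverse-Gamma(α + n/2, β + SS/2) = Inverse-Gamma(6, 17.255).
The mode of Inverse-Gamma(a, b) is b/(a+1) = 17.255/7 ≈ 2.465.

σ̂²_MAP = 2.465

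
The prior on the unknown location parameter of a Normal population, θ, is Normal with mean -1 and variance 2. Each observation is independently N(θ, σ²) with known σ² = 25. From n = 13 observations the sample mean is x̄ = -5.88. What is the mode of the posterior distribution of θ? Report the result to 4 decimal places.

n = 13, x̄ = -5.88.
For a Normal prior and Normal likelihood with known variance, the posterior is Normal; its mode equals its mean, the precision-weighted average.
Prior precision 1/σ₀² = 1/2 = 0.5; data precision n/σ² = 13/25 = 0.52.
θ̂ = (0.5·(-1) + 0.52·(-5.88)) / (0.5 + 0.52) = (-3.5576)/1.02 = -4447/1275 ≈ -3.4878.

θ̂_MAP = -3.4878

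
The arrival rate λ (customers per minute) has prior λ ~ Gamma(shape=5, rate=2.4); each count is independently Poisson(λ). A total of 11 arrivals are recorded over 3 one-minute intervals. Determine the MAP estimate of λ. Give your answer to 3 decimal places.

Σxᵢ = 11, n = 3.
Posterior ∝ λ^4e^(−2.4λ) · λ^11e^(−3λ) = λ^15e^(−5.4λ), i.e. Gamma(shape=16, rate=5.4).
The mode of a Gamma(a, b) with a ≥ 1 (shape–rate) is (a−1)/b = 15/5.4 ≈ 2.778.

λ̂_MAP = 2.778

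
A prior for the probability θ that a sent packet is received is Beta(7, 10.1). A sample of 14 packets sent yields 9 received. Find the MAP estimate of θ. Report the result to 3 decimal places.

Prior: Beta(7, 10.1).
Data: 9 successes in 14 trials. The binomial likelihood contributes θ^9(1−θ)^5, so the posterior is Beta(7+9, 10.1+5) = Beta(16, 15.1).
For Beta(a, b) with a, b > 1 the mode is (a−1)/(a+b−2) = 15/29.1 ≈ 0.515.

θ̂_MAP = 0.515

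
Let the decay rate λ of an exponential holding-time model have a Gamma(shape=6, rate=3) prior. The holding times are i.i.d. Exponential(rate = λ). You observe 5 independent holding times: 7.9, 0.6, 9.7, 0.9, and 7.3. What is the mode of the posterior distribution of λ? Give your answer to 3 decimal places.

λ̂_MAP = 0.340

The Exponential(rate=λ) likelihood is ∝ λ^n e^(−λΣtᵢ). Here n = 5 and Σtᵢ = 7.9 + 0.6 + 9.7 + 0.9 + 7.3 = 26.4.
Posterior ∝ λ^5e^(−3λ) · λ^5e^(−26.4λ) = λ^10e^(−29.4λ), i.e. Gamma(11, 29.4).
Mode = (a−1)/b = 10/29.4 ≈ 0.340.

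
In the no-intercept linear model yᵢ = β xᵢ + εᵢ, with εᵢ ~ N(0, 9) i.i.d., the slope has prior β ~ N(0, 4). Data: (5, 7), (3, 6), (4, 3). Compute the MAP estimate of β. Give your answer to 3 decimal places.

log p(β | y) = −Σ(yᵢ − βxᵢ)²/(2·9) − β²/(2·4) + const.
Setting the derivative to zero: Σxᵢ(yᵢ − βxᵢ)/9 − β/4 = 0, so β = Σxᵢyᵢ / (Σxᵢ² + σ²/τ²).
Σxᵢyᵢ = 5·7 + 3·6 + 4·3 = 65; Σxᵢ² = 50; σ²/τ² = 2.25.
β̂_MAP = 65 / (50 + 2.25) = 65/52.25 ≈ 1.244.

β̂_MAP = 1.244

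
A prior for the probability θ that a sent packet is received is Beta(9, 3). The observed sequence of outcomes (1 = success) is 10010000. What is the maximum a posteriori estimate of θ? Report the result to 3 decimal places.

θ̂_MAP = 0.556

Prior: Beta(9, 3).
Data: 2 successes in 8 trials (from the sequence). The binomial likelihood contributes θ^2(1−θ)^6, so the posterior is Beta(9+2, 3+6) = Beta(11, 9).
For Beta(a, b) with a, b > 1 the mode is (a−1)/(a+b−2) = 10/18 ≈ 0.556.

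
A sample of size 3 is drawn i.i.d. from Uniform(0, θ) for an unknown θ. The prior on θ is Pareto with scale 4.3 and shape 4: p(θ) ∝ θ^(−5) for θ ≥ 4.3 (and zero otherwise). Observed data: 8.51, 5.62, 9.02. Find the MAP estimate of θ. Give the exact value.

The Uniform(0, θ) likelihood is θ^(−n) for θ ≥ max(xᵢ), zero otherwise. Here max(xᵢ) = 9.02.
Posterior ∝ θ^(−5) · θ^(−3) = θ^(−8) on θ ≥ max(4.3, 9.02) = 9.02.
This density is strictly decreasing in θ, so the posterior mode lies at the lower boundary of the support.

θ̂_MAP = 9.02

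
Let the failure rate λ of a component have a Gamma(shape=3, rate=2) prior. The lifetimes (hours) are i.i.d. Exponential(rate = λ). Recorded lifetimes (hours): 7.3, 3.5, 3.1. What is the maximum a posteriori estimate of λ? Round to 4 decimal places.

The Exponential(rate=λ) likelihood is ∝ λ^n e^(−λΣtᵢ). Here n = 3 and Σtᵢ = 7.3 + 3.5 + 3.1 = 13.9.
Posterior ∝ λ^2e^(−2λ) · λ^3e^(−13.9λ) = λ^5e^(−15.9λ), i.e. Gamma(6, 15.9).
Mode = (a−1)/b = 5/15.9 ≈ 0.3145.

λ̂_MAP = 0.3145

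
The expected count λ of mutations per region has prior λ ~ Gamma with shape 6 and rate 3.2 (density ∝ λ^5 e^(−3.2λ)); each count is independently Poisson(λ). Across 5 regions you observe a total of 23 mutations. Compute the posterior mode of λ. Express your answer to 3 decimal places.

Σxᵢ = 23, n = 5.
Posterior ∝ λ^5e^(−3.2λ) · λ^23e^(−5λ) = λ^28e^(−8.2λ), i.e. Gamma(shape=29, rate=8.2).
The mode of a Gamma(a, b) with a ≥ 1 (shape–rate) is (a−1)/b = 28/8.2 ≈ 3.415.

λ̂_MAP = 3.415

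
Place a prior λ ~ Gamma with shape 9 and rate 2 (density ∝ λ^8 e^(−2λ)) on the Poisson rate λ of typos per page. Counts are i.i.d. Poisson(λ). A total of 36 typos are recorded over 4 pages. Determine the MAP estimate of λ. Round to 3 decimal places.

λ̂_MAP = 7.333

Σxᵢ = 36, n = 4.
Posterior ∝ λ^8e^(−2λ) · λ^36e^(−4λ) = λ^44e^(−6λ), i.e. Gamma(shape=45, rate=6).
The mode of a Gamma(a, b) with a ≥ 1 (shape–rate) is (a−1)/b = 44/6 ≈ 7.333.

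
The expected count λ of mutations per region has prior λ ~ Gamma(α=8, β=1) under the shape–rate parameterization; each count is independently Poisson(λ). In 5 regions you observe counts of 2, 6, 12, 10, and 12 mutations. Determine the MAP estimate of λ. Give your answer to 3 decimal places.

λ̂_MAP = 8.167

Σxᵢ = 2+6+12+10+12 = 42, with n = 5.
Posterior ∝ λ^7e^(−1λ) · λ^42e^(−5λ) = λ^49e^(−6λ), i.e. Gamma(shape=50, rate=6).
The mode of a Gamma(a, b) with a ≥ 1 (shape–rate) is (a−1)/b = 49/6 ≈ 8.167.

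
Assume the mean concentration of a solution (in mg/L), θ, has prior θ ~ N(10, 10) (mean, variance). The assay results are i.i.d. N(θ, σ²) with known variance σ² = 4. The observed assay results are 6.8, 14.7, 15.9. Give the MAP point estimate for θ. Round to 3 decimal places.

θ̂_MAP = 12.176

n = 3; x̄ = (6.8 + 14.7 + 15.9)/3 = 37.4/3 = 187/15 ≈ 12.4667.
For a Normal prior and Normal likelihood with known variance, the posterior is Normal; its mode equals its mean, the precision-weighted average.
Prior precision 1/σ₀² = 1/10 = 0.1; data precision n/σ² = 3/4 = 0.75.
θ̂ = (0.1·10 + 0.75·(187/15)) / (0.1 + 0.75) = 10.35/0.85 = 207/17 ≈ 12.176.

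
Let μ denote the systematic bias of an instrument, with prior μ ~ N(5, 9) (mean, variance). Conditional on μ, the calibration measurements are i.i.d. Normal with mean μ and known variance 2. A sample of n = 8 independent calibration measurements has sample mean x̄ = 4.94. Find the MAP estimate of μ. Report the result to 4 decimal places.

n = 8, x̄ = 4.94.
For a Normal prior and Normal likelihood with known variance, the posterior is Normal; its mode equals its mean, the precision-weighted average.
Prior precision 1/σ₀² = 1/9; data precision n/σ² = 8/2 = 4.
μ̂ = ((1/9)·5 + 4·4.94) / (1/9 + 4) = (4571/225)/(37/9) = 4571/925 ≈ 4.9416.

μ̂_MAP = 4.9416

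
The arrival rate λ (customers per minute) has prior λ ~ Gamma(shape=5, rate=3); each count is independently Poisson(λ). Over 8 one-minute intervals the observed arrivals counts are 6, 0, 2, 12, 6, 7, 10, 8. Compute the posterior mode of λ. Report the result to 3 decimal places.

λ̂_MAP = 5.000

Σxᵢ = 6+0+2+12+6+7+10+8 = 51, with n = 8.
Posterior ∝ λ^4e^(−3λ) · λ^51e^(−8λ) = λ^55e^(−11λ), i.e. Gamma(shape=56, rate=11).
The mode of a Gamma(a, b) with a ≥ 1 (shape–rate) is (a−1)/b = 55/11 ≈ 5.000.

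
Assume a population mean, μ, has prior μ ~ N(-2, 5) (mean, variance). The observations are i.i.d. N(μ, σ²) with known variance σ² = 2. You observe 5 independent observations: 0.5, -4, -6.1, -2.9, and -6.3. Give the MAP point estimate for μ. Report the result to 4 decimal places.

μ̂_MAP = -3.6296

n = 5; x̄ = (0.5 + (-4) + (-6.1) + (-2.9) + (-6.3))/5 = -18.8/5 = -3.76.
For a Normal prior and Normal likelihood with known variance, the posterior is Normal; its mode equals its mean, the precision-weighted average.
Prior precision 1/σ₀² = 1/5 = 0.2; data precision n/σ² = 5/2 = 2.5.
μ̂ = (0.2·(-2) + 2.5·(-3.76)) / (0.2 + 2.5) = (-9.8)/2.7 = -98/27 ≈ -3.6296.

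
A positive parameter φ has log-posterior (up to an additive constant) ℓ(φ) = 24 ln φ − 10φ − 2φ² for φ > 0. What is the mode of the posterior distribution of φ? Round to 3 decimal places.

φ̂_MAP = 1.500

ℓ'(φ) = 24/φ − 10 − 4φ. Setting this to zero and multiplying by φ: 4φ² + 10φ − 24 = 0.
φ = (−10 + √(10² + 4·4·24)) / (2·4) = (−10 + √484) / 8 = (−10 + 22)/8 = 3/2.
ℓ''(φ) = −24/φ² − 4 < 0, confirming a maximum.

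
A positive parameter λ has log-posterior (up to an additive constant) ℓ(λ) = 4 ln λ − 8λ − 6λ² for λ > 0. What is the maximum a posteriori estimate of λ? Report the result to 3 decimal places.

ℓ'(λ) = 4/λ − 8 − 12λ. Setting this to zero and multiplying by λ: 12λ² + 8λ − 4 = 0.
λ = (−8 + √(8² + 4·12·4)) / (2·12) = (−8 + √256) / 24 = (−8 + 16)/24 = 1/3.
ℓ''(λ) = −4/λ² − 12 < 0, confirming a maximum.

λ̂_MAP = 0.333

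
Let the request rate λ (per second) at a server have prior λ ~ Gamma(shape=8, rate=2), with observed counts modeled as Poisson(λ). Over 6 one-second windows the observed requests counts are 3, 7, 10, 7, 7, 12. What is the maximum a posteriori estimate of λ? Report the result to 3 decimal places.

λ̂_MAP = 6.625

Σxᵢ = 3+7+10+7+7+12 = 46, with n = 6.
Posterior ∝ λ^7e^(−2λ) · λ^46e^(−6λ) = λ^53e^(−8λ), i.e. Gamma(shape=54, rate=8).
The mode of a Gamma(a, b) with a ≥ 1 (shape–rate) is (a−1)/b = 53/8 ≈ 6.625.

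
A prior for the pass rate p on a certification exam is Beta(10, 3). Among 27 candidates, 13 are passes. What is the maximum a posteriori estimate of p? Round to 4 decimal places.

p̂_MAP = 0.5789

Prior: Beta(10, 3).
Data: 13 successes in 27 trials. The binomial likelihood contributes p^13(1−p)^14, so the posterior is Beta(10+13, 3+14) = Beta(23, 17).
For Beta(a, b) with a, b > 1 the mode is (a−1)/(a+b−2) = 22/38 ≈ 0.5789.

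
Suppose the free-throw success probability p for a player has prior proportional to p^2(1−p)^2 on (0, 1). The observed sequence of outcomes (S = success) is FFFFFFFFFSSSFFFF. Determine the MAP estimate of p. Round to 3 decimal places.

The prior density ∝ p^2(1−p)^2 is the kernel of Beta(3, 3).
Data: 3 successes in 16 trials (from the sequence). The binomial likelihood contributes p^3(1−p)^13, so the posterior is Beta(3+3, 3+13) = Beta(6, 16).
For Beta(a, b) with a, b > 1 the mode is (a−1)/(a+b−2) = 5/20 ≈ 0.250.

p̂_MAP = 0.250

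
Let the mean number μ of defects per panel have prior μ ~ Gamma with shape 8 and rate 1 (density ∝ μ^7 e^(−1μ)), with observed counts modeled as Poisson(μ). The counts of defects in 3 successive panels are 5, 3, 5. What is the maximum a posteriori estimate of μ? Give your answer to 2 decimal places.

μ̂_MAP = 5.00

Σxᵢ = 5+3+5 = 13, with n = 3.
Posterior ∝ μ^7e^(−1μ) · μ^13e^(−3μ) = μ^20e^(−4μ), i.e. Gamma(shape=21, rate=4).
The mode of a Gamma(a, b) with a ≥ 1 (shape–rate) is (a−1)/b = 20/4 ≈ 5.00.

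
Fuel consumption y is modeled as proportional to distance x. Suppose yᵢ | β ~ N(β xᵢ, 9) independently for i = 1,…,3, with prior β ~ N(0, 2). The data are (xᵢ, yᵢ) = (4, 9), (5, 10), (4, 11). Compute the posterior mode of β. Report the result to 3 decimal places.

β̂_MAP = 2.114

log p(β | y) = −Σ(yᵢ − βxᵢ)²/(2·9) − β²/(2·2) + const.
Setting the derivative to zero: Σxᵢ(yᵢ − βxᵢ)/9 − β/2 = 0, so β = Σxᵢyᵢ / (Σxᵢ² + σ²/τ²).
Σxᵢyᵢ = 4·9 + 5·10 + 4·11 = 130; Σxᵢ² = 57; σ²/τ² = 4.5.
β̂_MAP = 130 / (57 + 4.5) = 130/61.5 ≈ 2.114.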